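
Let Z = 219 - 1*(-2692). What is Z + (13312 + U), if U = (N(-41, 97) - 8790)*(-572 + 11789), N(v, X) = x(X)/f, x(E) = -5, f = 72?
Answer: -2365967663/24 ≈ -9.8582e+7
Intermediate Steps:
N(v, X) = -5/72
U = -2366357015/24 (U = (-5/72 - 8790)*(-572 + 11789) = -632885/72*11217 = -2366357015/24 ≈ -9.8598e+7)
Z = 2911 (Z = 219 + 2692 = 2911)
Z + (13312 + U) = 2911 + (13312 - 2366357015/24) = 2911 - 2366037527/24 = -2365967663/24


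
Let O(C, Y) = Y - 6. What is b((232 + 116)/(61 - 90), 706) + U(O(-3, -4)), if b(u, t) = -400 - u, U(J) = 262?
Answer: -126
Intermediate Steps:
O(C, Y) = -6 + Y
b((232 + 116)/(61 - 90), 706) + U(O(-3, -4)) = (-400 - (232 + 116)/(61 - 90)) + 262 = (-400 - 348/(-29)) + 262 = (-400 - 348*(-1)/29) + 262 = (-400 - 1*(-12)) + 262 = (-400 + 12) + 262 = -388 + 262 = -126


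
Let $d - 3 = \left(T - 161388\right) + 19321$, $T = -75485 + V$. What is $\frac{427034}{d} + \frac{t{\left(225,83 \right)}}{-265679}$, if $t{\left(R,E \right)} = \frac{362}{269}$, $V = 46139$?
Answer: $- \frac{15259589463777}{6125135028955} \approx -2.4913$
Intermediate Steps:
$T = -29346$ ($T = -75485 + 46139 = -29346$)
$t{\left(R,E \right)} = \frac{362}{269}$ ($t{\left(R,E \right)} = 362 \cdot \frac{1}{269} = \frac{362}{269}$)
$d = -171410$ ($d = 3 + \left(\left(-29346 - 161388\right) + 19321\right) = 3 + \left(-190734 + 19321\right) = 3 - 171413 = -171410$)
$\frac{427034}{d} + \frac{t{\left(225,83 \right)}}{-265679} = \frac{427034}{-171410} + \frac{362}{269 \left(-265679\right)} = 427034 \left(- \frac{1}{171410}\right) + \frac{362}{269} \left(- \frac{1}{265679}\right) = - \frac{213517}{85705} - \frac{362}{71467651} = - \frac{15259589463777}{6125135028955}$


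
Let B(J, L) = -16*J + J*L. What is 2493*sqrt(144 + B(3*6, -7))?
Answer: 7479*I*sqrt(30) ≈ 40964.0*I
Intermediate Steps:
2493*sqrt(144 + B(3*6, -7)) = 2493*sqrt(144 + (3*6)*(-16 - 7)) = 2493*sqrt(144 + 18*(-23)) = 2493*sqrt(144 - 414) = 2493*sqrt(-270) = 2493*(3*I*sqrt(30)) = 7479*I*sqrt(30)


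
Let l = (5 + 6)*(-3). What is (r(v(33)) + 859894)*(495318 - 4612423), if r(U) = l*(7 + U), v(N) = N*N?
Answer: -3391366433230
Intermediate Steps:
l = -33 (l = 11*(-3) = -33)
v(N) = N²
r(U) = -231 - 33*U (r(U) = -33*(7 + U) = -231 - 33*U)
(r(v(33)) + 859894)*(495318 - 4612423) = ((-231 - 33*33²) + 859894)*(495318 - 4612423) = ((-231 - 33*1089) + 859894)*(-4117105) = ((-231 - 35937) + 859894)*(-4117105) = (-36168 + 859894)*(-4117105) = 823726*(-4117105) = -3391366433230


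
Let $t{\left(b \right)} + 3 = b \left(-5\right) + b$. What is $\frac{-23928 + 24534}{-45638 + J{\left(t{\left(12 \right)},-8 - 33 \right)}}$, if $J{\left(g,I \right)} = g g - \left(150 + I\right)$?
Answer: $- \frac{101}{7191} \approx -0.014045$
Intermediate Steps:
$t{\left(b \right)} = -3 - 4 b$ ($t{\left(b \right)} = -3 + \left(b \left(-5\right) + b\right) = -3 + \left(- 5 b + b\right) = -3 - 4 b$)
$J{\left(g,I \right)} = -150 + g^{2} - I$ ($J{\left(g,I \right)} = g^{2} - \left(150 + I\right) = -150 + g^{2} - I$)
$\frac{-23928 + 24534}{-45638 + J{\left(t{\left(12 \right)},-8 - 33 \right)}} = \frac{-23928 + 24534}{-45638 - \left(109 - \left(-3 - 48\right)^{2}\right)} = \frac{606}{-45638 - \left(109 - \left(-3 - 48\right)^{2}\right)} = \frac{606}{-45638 + \left(-150 + \left(-51\right)^{2} + 41\right)} = \frac{606}{-45638 + \left(-150 + 2601 + 41\right)} = \frac{606}{-45638 + 2492} = \frac{606}{-43146} = 606 \left(- \frac{1}{43146}\right) = - \frac{101}{7191}$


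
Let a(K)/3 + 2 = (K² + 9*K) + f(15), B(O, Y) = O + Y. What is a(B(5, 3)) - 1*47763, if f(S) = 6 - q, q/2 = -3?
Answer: -47325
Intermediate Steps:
q = -6 (q = 2*(-3) = -6)
f(S) = 12 (f(S) = 6 - 1*(-6) = 6 + 6 = 12)
a(K) = 30 + 3*K² + 27*K (a(K) = -6 + 3*((K² + 9*K) + 12) = -6 + 3*(12 + K² + 9*K) = -6 + (36 + 3*K² + 27*K) = 30 + 3*K² + 27*K)
a(B(5, 3)) - 1*47763 = (30 + 3*(5 + 3)² + 27*(5 + 3)) - 1*47763 = (30 + 3*8² + 27*8) - 47763 = (30 + 3*64 + 216) - 47763 = (30 + 192 + 216) - 47763 = 438 - 47763 = -47325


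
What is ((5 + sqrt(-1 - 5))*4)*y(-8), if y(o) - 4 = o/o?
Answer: 100 + 20*I*sqrt(6) ≈ 100.0 + 48.99*I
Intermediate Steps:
y(o) = 5 (y(o) = 4 + o/o = 4 + 1 = 5)
((5 + sqrt(-1 - 5))*4)*y(-8) = ((5 + sqrt(-1 - 5))*4)*5 = ((5 + sqrt(-6))*4)*5 = ((5 + I*sqrt(6))*4)*5 = (20 + 4*I*sqrt(6))*5 = 100 + 20*I*sqrt(6)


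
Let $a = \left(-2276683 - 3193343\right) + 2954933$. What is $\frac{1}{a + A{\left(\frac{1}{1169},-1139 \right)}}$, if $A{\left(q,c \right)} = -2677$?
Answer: $- \frac{1}{2517770} \approx -3.9718 \cdot 10^{-7}$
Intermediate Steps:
$a = -2515093$ ($a = -5470026 + 2954933 = -2515093$)
$\frac{1}{a + A{\left(\frac{1}{1169},-1139 \right)}} = \frac{1}{-2515093 - 2677} = \frac{1}{-2517770} = - \frac{1}{2517770}$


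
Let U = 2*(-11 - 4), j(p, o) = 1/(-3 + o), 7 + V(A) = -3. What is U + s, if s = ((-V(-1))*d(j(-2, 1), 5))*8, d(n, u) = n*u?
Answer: -230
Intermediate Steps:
V(A) = -10 (V(A) = -7 - 3 = -10)
U = -30 (U = 2*(-15) = -30)
s = -200 (s = ((-1*(-10))*(5/(-3 + 1)))*8 = (10*(5/(-2)))*8 = (10*(-½*5))*8 = (10*(-5/2))*8 = -25*8 = -200)
U + s = -30 - 200 = -230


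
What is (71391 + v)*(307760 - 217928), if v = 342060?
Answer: 37141130232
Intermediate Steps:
(71391 + v)*(307760 - 217928) = (71391 + 342060)*(307760 - 217928) = 413451*89832 = 37141130232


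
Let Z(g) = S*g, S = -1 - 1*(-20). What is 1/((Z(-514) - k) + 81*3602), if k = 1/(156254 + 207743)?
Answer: 363997/102645698011 ≈ 3.5461e-6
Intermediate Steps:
S = 19 (S = -1 + 20 = 19)
k = 1/363997 ≈ 2.7473e-6
Z(g) = 19*g
1/((Z(-514) - k) + 81*3602) = 1/((19*(-514) - 1*1/363997) + 81*3602) = 1/((-9766 - 1/363997) + 291762) = 1/(-3554794703/363997 + 291762) = 1/(102645698011/363997) = 363997/102645698011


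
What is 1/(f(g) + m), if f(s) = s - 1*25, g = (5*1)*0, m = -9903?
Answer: -1/9928 ≈ -0.00010073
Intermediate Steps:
g = 0 (g = 5*0 = 0)
f(s) = -25 + s (f(s) = s - 25 = -25 + s)
1/(f(g) + m) = 1/((-25 + 0) - 9903) = 1/(-25 - 9903) = 1/(-9928) = -1/9928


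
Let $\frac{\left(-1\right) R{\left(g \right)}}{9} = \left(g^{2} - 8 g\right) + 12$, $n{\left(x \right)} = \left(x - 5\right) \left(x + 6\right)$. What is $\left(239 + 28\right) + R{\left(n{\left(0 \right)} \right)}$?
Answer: $-10101$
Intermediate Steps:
$n{\left(x \right)} = \left(-5 + x\right) \left(6 + x\right)$
$R{\left(g \right)} = -108 - 9 g^{2} + 72 g$ ($R{\left(g \right)} = - 9 \left(\left(g^{2} - 8 g\right) + 12\right) = - 9 \left(12 + g^{2} - 8 g\right) = -108 - 9 g^{2} + 72 g$)
$\left(239 + 28\right) + R{\left(n{\left(0 \right)} \right)} = \left(239 + 28\right) - \left(108 - 72 \left(-30 + 0 + 0^{2}\right) + 9 \left(-30 + 0 + 0^{2}\right)^{2}\right) = 267 - \left(108 - 72 \left(-30 + 0 + 0\right) + 9 \left(-30 + 0 + 0\right)^{2}\right) = 267 - \left(2268 + 8100\right) = 267 - 10368 = -10101$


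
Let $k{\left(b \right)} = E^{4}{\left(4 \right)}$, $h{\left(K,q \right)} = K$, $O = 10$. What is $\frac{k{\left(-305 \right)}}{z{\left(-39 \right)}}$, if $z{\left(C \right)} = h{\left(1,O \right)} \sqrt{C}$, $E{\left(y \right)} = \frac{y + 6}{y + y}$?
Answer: $- \frac{625 i \sqrt{39}}{9984} \approx - 0.39094 i$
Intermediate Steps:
$E{\left(y \right)} = \frac{6 + y}{2 y}$
$z{\left(C \right)} = \sqrt{C}$ ($z{\left(C \right)} = 1 \sqrt{C} = \sqrt{C}$)
$k{\left(b \right)} = \frac{625}{256}$ ($k{\left(b \right)} = \left(\frac{6 + 4}{2 \cdot 4}\right)^{4} = \left(\frac{1}{2} \cdot \frac{1}{4} \cdot 10\right)^{4} = \left(\frac{5}{4}\right)^{4} = \frac{625}{256}$)
$\frac{k{\left(-305 \right)}}{z{\left(-39 \right)}} = \frac{625}{256 \sqrt{-39}} = \frac{625}{256 i \sqrt{39}} = \frac{625 \left(- \frac{i \sqrt{39}}{39}\right)}{256} = - \frac{625 i \sqrt{39}}{9984}$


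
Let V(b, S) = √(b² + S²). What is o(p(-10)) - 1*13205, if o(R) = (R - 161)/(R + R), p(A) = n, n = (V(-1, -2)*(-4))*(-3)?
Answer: -26409/2 - 161*√5/120 ≈ -13208.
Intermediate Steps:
V(b, S) = √(S² + b²)
n = 12*√5 (n = (√((-2)² + (-1)²)*(-4))*(-3) = (√(4 + 1)*(-4))*(-3) = (√5*(-4))*(-3) = -4*√5*(-3) = 12*√5 ≈ 26.833)
p(A) = 12*√5
o(R) = (-161 + R)/(2*R) (o(R) = (-161 + R)/((2*R)) = (-161 + R)*(1/(2*R)) = (-161 + R)/(2*R))
o(p(-10)) - 1*13205 = (-161 + 12*√5)/(2*((12*√5))) - 1*13205 = (√5/60)*(-161 + 12*√5)/2 - 13205 = √5*(-161 + 12*√5)/120 - 13205 = -13205 + √5*(-161 + 12*√5)/120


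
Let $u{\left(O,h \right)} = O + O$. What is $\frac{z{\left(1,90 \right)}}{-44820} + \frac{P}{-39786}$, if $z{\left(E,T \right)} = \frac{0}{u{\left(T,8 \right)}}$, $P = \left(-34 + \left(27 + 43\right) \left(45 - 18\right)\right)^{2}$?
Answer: $- \frac{1722368}{19893} \approx -86.582$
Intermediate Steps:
$u{\left(O,h \right)} = 2 O$
$P = 3444736$ ($P = \left(-34 + 70 \cdot 27\right)^{2} = \left(-34 + 1890\right)^{2} = 1856^{2} = 3444736$)
$z{\left(E,T \right)} = 0$ ($z{\left(E,T \right)} = \frac{0}{2 T} = 0 \frac{1}{2 T} = 0$)
$\frac{z{\left(1,90 \right)}}{-44820} + \frac{P}{-39786} = \frac{0}{-44820} + \frac{3444736}{-39786} = 0 \left(- \frac{1}{44820}\right) + 3444736 \left(- \frac{1}{39786}\right) = 0 - \frac{1722368}{19893} = - \frac{1722368}{19893}$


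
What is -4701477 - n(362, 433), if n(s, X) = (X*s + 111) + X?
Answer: -4858767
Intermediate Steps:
n(s, X) = 111 + X + X*s (n(s, X) = (111 + X*s) + X = 111 + X + X*s)
-4701477 - n(362, 433) = -4701477 - (111 + 433 + 433*362) = -4701477 - (111 + 433 + 156746) = -4701477 - 1*157290 = -4701477 - 157290 = -4858767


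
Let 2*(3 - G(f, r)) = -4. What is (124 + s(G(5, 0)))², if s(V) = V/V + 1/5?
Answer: 391876/25 ≈ 15675.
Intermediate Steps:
G(f, r) = 5 (G(f, r) = 3 - ½*(-4) = 3 + 2 = 5)
s(V) = 6/5 (s(V) = 1 + ⅕ = 6/5)
(124 + s(G(5, 0)))² = (124 + 6/5)² = (626/5)² = 391876/25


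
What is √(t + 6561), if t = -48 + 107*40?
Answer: √10793 ≈ 103.89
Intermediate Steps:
t = 4232 (t = -48 + 4280 = 4232)
√(t + 6561) = √(4232 + 6561) = √10793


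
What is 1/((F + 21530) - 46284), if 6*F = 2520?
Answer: -1/24334 ≈ -4.1095e-5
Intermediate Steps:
F = 420 (F = (⅙)*2520 = 420)
1/((F + 21530) - 46284) = 1/((420 + 21530) - 46284) = 1/(21950 - 46284) = 1/(-24334) = -1/24334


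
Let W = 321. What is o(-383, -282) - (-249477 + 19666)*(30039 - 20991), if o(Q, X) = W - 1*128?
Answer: 2079330121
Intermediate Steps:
o(Q, X) = 193 (o(Q, X) = 321 - 1*128 = 321 - 128 = 193)
o(-383, -282) - (-249477 + 19666)*(30039 - 20991) = 193 - (-249477 + 19666)*(30039 - 20991) = 193 - (-229811)*9048 = 193 - 1*(-2079329928) = 193 + 2079329928 = 2079330121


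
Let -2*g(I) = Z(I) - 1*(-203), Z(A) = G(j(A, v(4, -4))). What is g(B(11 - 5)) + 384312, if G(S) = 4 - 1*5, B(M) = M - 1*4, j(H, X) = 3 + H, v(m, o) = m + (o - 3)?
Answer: 384211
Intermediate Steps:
v(m, o) = -3 + m + o (v(m, o) = m + (-3 + o) = -3 + m + o)
B(M) = -4 + M (B(M) = M - 4 = -4 + M)
G(S) = -1 (G(S) = 4 - 5 = -1)
Z(A) = -1
g(I) = -101 (g(I) = -(-1 - 1*(-203))/2 = -(-1 + 203)/2 = -½*202 = -101)
g(B(11 - 5)) + 384312 = -101 + 384312 = 384211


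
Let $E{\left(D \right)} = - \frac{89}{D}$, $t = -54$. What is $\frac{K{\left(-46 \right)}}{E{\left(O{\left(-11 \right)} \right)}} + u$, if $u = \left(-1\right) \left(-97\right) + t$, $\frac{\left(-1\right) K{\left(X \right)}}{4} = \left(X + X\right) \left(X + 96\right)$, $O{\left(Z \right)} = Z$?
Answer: $\frac{206227}{89} \approx 2317.2$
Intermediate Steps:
$K{\left(X \right)} = - 8 X \left(96 + X\right)$ ($K{\left(X \right)} = - 4 \left(X + X\right) \left(X + 96\right) = - 4 \cdot 2 X \left(96 + X\right) = - 8 X \left(96 + X\right)$)
$u = 43$ ($u = \left(-1\right) \left(-97\right) - 54 = 97 - 54 = 43$)
$\frac{K{\left(-46 \right)}}{E{\left(O{\left(-11 \right)} \right)}} + u = \frac{\left(-8\right) \left(-46\right) \left(96 - 46\right)}{\left(-89\right) \frac{1}{-11}} + 43 = \frac{\left(-8\right) \left(-46\right) 50}{\left(-89\right) \left(- \frac{1}{11}\right)} + 43 = \frac{18400}{\frac{89}{11}} + 43 = 18400 \cdot \frac{11}{89} + 43 = \frac{202400}{89} + 43 = \frac{206227}{89}$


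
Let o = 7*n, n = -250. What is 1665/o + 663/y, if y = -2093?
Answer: -10209/8050 ≈ -1.2682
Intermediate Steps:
o = -1750 (o = 7*(-250) = -1750)
1665/o + 663/y = 1665/(-1750) + 663/(-2093) = 1665*(-1/1750) + 663*(-1/2093) = -333/350 - 51/161 = -10209/8050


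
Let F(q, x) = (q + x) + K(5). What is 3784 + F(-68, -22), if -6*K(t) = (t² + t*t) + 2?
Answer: 11056/3 ≈ 3685.3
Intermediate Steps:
K(t) = -⅓ - t²/3 (K(t) = -((t² + t*t) + 2)/6 = -((t² + t²) + 2)/6 = -(2*t² + 2)/6 = -(2 + 2*t²)/6 = -⅓ - t²/3)
F(q, x) = -26/3 + q + x (F(q, x) = (q + x) + (-⅓ - ⅓*5²) = (q + x) + (-⅓ - ⅓*25) = (q + x) + (-⅓ - 25/3) = (q + x) - 26/3 = -26/3 + q + x)
3784 + F(-68, -22) = 3784 + (-26/3 - 68 - 22) = 3784 - 296/3 = 11056/3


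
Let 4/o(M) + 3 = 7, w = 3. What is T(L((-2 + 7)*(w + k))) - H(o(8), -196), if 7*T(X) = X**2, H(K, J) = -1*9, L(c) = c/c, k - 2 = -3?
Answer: 64/7 ≈ 9.1429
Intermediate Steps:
o(M) = 1 (o(M) = 4/(-3 + 7) = 4/4 = 4*(1/4) = 1)
k = -1 (k = 2 - 3 = -1)
L(c) = 1
H(K, J) = -9
T(X) = X**2/7
T(L((-2 + 7)*(w + k))) - H(o(8), -196) = (1/7)*1**2 - 1*(-9) = (1/7)*1 + 9 = 1/7 + 9 = 64/7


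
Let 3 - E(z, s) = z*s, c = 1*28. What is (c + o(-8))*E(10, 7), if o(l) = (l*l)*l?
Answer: 32428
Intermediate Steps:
c = 28
o(l) = l**3 (o(l) = l**2*l = l**3)
E(z, s) = 3 - s*z (E(z, s) = 3 - z*s = 3 - s*z)
(c + o(-8))*E(10, 7) = (28 + (-8)**3)*(3 - 1*7*10) = (28 - 512)*(3 - 70) = -484*(-67) = 32428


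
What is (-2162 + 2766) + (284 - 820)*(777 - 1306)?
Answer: 284148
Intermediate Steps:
(-2162 + 2766) + (284 - 820)*(777 - 1306) = 604 - 536*(-529) = 604 + 283544 = 284148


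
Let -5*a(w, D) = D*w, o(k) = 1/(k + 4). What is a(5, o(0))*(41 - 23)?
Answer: -9/2 ≈ -4.5000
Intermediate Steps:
o(k) = 1/(4 + k)
a(w, D) = -D*w/5
a(5, o(0))*(41 - 23) = (-⅕*5/(4 + 0))*(41 - 23) = -⅕*5/4*18 = -⅕*¼*5*18 = -¼*18 = -9/2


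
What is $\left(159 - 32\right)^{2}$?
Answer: $16129$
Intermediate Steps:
$\left(159 - 32\right)^{2} = 127^{2} = 16129$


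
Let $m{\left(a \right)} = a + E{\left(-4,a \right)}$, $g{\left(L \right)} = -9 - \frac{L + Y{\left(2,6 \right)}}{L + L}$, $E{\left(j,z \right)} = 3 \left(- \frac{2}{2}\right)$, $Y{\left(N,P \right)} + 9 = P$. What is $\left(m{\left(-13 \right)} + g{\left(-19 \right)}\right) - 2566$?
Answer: $- \frac{49240}{19} \approx -2591.6$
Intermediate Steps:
$Y{\left(N,P \right)} = -9 + P$
$E{\left(j,z \right)} = -3$ ($E{\left(j,z \right)} = 3 \left(\left(-2\right) \frac{1}{2}\right) = 3 \left(-1\right) = -3$)
$g{\left(L \right)} = -9 - \frac{-3 + L}{2 L}$ ($g{\left(L \right)} = -9 - \frac{L + \left(-9 + 6\right)}{L + L} = -9 - \frac{L - 3}{2 L} = -9 - \left(-3 + L\right) \frac{1}{2 L} = -9 - \frac{-3 + L}{2 L}$)
$m{\left(a \right)} = -3 + a$ ($m{\left(a \right)} = a - 3 = -3 + a$)
$\left(m{\left(-13 \right)} + g{\left(-19 \right)}\right) - 2566 = \left(\left(-3 - 13\right) + \frac{3 - -361}{2 \left(-19\right)}\right) - 2566 = \left(-16 + \frac{1}{2} \left(- \frac{1}{19}\right) \left(3 + 361\right)\right) - 2566 = \left(-16 + \frac{1}{2} \left(- \frac{1}{19}\right) 364\right) - 2566 = \left(-16 - \frac{182}{19}\right) - 2566 = - \frac{486}{19} - 2566 = - \frac{49240}{19}$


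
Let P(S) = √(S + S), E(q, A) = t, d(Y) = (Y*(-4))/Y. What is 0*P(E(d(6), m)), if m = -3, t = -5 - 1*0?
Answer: 0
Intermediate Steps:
t = -5 (t = -5 + 0 = -5)
d(Y) = -4 (d(Y) = (-4*Y)/Y = -4)
E(q, A) = -5
P(S) = √2*√S (P(S) = √(2*S) = √2*√S)
0*P(E(d(6), m)) = 0*(√2*√(-5)) = 0*(√2*(I*√5)) = 0*(I*√10) = 0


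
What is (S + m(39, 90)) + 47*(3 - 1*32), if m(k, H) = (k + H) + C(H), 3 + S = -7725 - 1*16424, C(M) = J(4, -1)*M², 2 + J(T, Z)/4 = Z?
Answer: -122586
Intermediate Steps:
J(T, Z) = -8 + 4*Z
C(M) = -12*M² (C(M) = (-8 + 4*(-1))*M² = (-8 - 4)*M² = -12*M²)
S = -24152 (S = -3 + (-7725 - 1*16424) = -3 + (-7725 - 16424) = -3 - 24149 = -24152)
m(k, H) = H + k - 12*H² (m(k, H) = (k + H) - 12*H² = (H + k) - 12*H² = H + k - 12*H²)
(S + m(39, 90)) + 47*(3 - 1*32) = (-24152 + (90 + 39 - 12*90²)) + 47*(3 - 1*32) = (-24152 + (90 + 39 - 12*8100)) + 47*(3 - 32) = (-24152 + (90 + 39 - 97200)) + 47*(-29) = (-24152 - 97071) - 1363 = -121223 - 1363 = -122586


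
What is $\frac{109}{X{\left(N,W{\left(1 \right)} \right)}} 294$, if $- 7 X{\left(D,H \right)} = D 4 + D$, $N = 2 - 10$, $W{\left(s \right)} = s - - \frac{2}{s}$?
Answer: $\frac{112161}{20} \approx 5608.0$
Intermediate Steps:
$W{\left(s \right)} = s + \frac{2}{s}$
$N = -8$ ($N = 2 - 10 = -8$)
$X{\left(D,H \right)} = - \frac{5 D}{7}$ ($X{\left(D,H \right)} = - \frac{D 4 + D}{7} = - \frac{4 D + D}{7} = - \frac{5 D}{7}$)
$\frac{109}{X{\left(N,W{\left(1 \right)} \right)}} 294 = \frac{109}{\left(- \frac{5}{7}\right) \left(-8\right)} 294 = \frac{109}{\frac{40}{7}} \cdot 294 = 109 \cdot \frac{7}{40} \cdot 294 = \frac{763}{40} \cdot 294 = \frac{112161}{20}$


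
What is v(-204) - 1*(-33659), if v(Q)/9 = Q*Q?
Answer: 408203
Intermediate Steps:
v(Q) = 9*Q² (v(Q) = 9*(Q*Q) = 9*Q²)
v(-204) - 1*(-33659) = 9*(-204)² - 1*(-33659) = 9*41616 + 33659 = 374544 + 33659 = 408203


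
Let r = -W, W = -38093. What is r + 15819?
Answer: 53912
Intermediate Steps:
r = 38093 (r = -1*(-38093) = 38093)
r + 15819 = 38093 + 15819 = 53912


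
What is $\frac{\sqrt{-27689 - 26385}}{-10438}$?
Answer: $- \frac{i \sqrt{54074}}{10438} \approx - 0.022278 i$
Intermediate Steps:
$\frac{\sqrt{-27689 - 26385}}{-10438} = \sqrt{-54074} \left(- \frac{1}{10438}\right) = i \sqrt{54074} \left(- \frac{1}{10438}\right) = - \frac{i \sqrt{54074}}{10438}$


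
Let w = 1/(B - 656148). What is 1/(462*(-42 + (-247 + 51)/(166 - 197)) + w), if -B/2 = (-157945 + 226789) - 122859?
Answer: -16991658/280072950727 ≈ -6.0669e-5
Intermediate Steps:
B = 108030 (B = -2*((-157945 + 226789) - 122859) = -2*(68844 - 122859) = -2*(-54015) = 108030)
w = -1/548118 (w = 1/(108030 - 656148) = 1/(-548118) = -1/548118 ≈ -1.8244e-6)
1/(462*(-42 + (-247 + 51)/(166 - 197)) + w) = 1/(462*(-42 + (-247 + 51)/(166 - 197)) - 1/548118) = 1/(462*(-42 - 196/(-31)) - 1/548118) = 1/(462*(-42 - 196*(-1/31)) - 1/548118) = 1/(462*(-42 + 196/31) - 1/548118) = 1/(462*(-1106/31) - 1/548118) = 1/(-510972/31 - 1/548118) = 1/(-280072950727/16991658) = -16991658/280072950727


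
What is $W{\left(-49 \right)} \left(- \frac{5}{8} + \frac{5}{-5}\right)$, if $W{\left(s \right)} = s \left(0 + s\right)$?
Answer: $- \frac{31213}{8} \approx -3901.6$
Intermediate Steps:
$W{\left(s \right)} = s^{2}$ ($W{\left(s \right)} = s s = s^{2}$)
$W{\left(-49 \right)} \left(- \frac{5}{8} + \frac{5}{-5}\right) = \left(-49\right)^{2} \left(- \frac{5}{8} + \frac{5}{-5}\right) = 2401 \left(\left(-5\right) \frac{1}{8} + 5 \left(- \frac{1}{5}\right)\right) = 2401 \left(- \frac{5}{8} - 1\right) = 2401 \left(- \frac{13}{8}\right) = - \frac{31213}{8}$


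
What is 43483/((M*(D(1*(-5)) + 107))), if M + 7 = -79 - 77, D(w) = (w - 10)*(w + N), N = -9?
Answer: -43483/51671 ≈ -0.84154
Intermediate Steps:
D(w) = (-10 + w)*(-9 + w) (D(w) = (w - 10)*(w - 9) = (-10 + w)*(-9 + w))
M = -163 (M = -7 + (-79 - 77) = -7 - 156 = -163)
43483/((M*(D(1*(-5)) + 107))) = 43483/((-163*((90 + (1*(-5))² - 19*(-5)) + 107))) = 43483/((-163*((90 + (-5)² - 19*(-5)) + 107))) = 43483/((-163*((90 + 25 + 95) + 107))) = 43483/((-163*(210 + 107))) = 43483/((-163*317)) = 43483/(-51671) = 43483*(-1/51671) = -43483/51671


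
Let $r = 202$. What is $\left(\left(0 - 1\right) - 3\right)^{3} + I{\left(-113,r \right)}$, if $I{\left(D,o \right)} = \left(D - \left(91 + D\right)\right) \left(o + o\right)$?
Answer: $-36828$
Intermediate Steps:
$I{\left(D,o \right)} = - 182 o$ ($I{\left(D,o \right)} = - 91 \cdot 2 o = - 182 o$)
$\left(\left(0 - 1\right) - 3\right)^{3} + I{\left(-113,r \right)} = \left(\left(0 - 1\right) - 3\right)^{3} - 36764 = \left(-1 - 3\right)^{3} - 36764 = \left(-4\right)^{3} - 36764 = -64 - 36764 = -36828$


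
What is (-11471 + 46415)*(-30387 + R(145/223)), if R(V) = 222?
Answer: -1054085760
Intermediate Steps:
(-11471 + 46415)*(-30387 + R(145/223)) = (-11471 + 46415)*(-30387 + 222) = 34944*(-30165) = -1054085760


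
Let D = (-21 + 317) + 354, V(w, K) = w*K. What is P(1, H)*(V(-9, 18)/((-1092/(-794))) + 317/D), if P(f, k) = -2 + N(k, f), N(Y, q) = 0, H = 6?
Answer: 533731/2275 ≈ 234.61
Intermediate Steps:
P(f, k) = -2 (P(f, k) = -2 + 0 = -2)
V(w, K) = K*w
D = 650 (D = 296 + 354 = 650)
P(1, H)*(V(-9, 18)/((-1092/(-794))) + 317/D) = -2*((18*(-9))/((-1092/(-794))) + 317/650) = -2*(-162/((-1092*(-1/794))) + 317*(1/650)) = -2*(-162/546/397 + 317/650) = -2*(-162*397/546 + 317/650) = -2*(-10719/91 + 317/650) = -2*(-533731/4550) = 533731/2275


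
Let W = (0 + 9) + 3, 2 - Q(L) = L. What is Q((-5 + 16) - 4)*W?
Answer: -60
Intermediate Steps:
Q(L) = 2 - L
W = 12 (W = 9 + 3 = 12)
Q((-5 + 16) - 4)*W = (2 - ((-5 + 16) - 4))*12 = (2 - (11 - 4))*12 = (2 - 1*7)*12 = (2 - 7)*12 = -5*12 = -60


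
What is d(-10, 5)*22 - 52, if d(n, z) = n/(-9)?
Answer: -248/9 ≈ -27.556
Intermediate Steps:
d(n, z) = -n/9 (d(n, z) = n*(-⅑) = -n/9)
d(-10, 5)*22 - 52 = -⅑*(-10)*22 - 52 = (10/9)*22 - 52 = 220/9 - 52 = -248/9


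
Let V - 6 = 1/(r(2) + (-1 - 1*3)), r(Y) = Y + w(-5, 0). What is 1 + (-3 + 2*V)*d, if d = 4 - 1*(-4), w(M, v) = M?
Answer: 495/7 ≈ 70.714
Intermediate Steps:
d = 8 (d = 4 + 4 = 8)
r(Y) = -5 + Y (r(Y) = Y - 5 = -5 + Y)
V = 41/7 (V = 6 + 1/((-5 + 2) + (-1 - 1*3)) = 6 + 1/(-3 + (-1 - 3)) = 6 + 1/(-3 - 4) = 6 + 1/(-7) = 6 - ⅐ = 41/7 ≈ 5.8571)
1 + (-3 + 2*V)*d = 1 + (-3 + 2*(41/7))*8 = 1 + (-3 + 82/7)*8 = 1 + (61/7)*8 = 1 + 488/7 = 495/7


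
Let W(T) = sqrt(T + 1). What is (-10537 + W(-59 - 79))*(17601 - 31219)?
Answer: 143492866 - 13618*I*sqrt(137) ≈ 1.4349e+8 - 1.5939e+5*I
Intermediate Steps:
W(T) = sqrt(1 + T)
(-10537 + W(-59 - 79))*(17601 - 31219) = (-10537 + sqrt(1 + (-59 - 79)))*(17601 - 31219) = (-10537 + sqrt(1 - 138))*(-13618) = (-10537 + sqrt(-137))*(-13618) = (-10537 + I*sqrt(137))*(-13618) = 143492866 - 13618*I*sqrt(137)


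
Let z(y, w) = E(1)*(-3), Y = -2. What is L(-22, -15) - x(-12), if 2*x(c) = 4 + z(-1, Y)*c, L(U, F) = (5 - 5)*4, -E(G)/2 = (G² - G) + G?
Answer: 34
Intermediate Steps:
E(G) = -2*G² (E(G) = -2*((G² - G) + G) = -2*G²)
L(U, F) = 0 (L(U, F) = 0*4 = 0)
z(y, w) = 6 (z(y, w) = -2*1²*(-3) = -2*1*(-3) = -2*(-3) = 6)
x(c) = 2 + 3*c (x(c) = (4 + 6*c)/2 = 2 + 3*c)
L(-22, -15) - x(-12) = 0 - (2 + 3*(-12)) = 0 - (2 - 36) = 0 - 1*(-34) = 0 + 34 = 34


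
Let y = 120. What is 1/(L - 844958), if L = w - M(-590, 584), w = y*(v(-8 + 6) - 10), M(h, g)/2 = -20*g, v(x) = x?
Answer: -1/823038 ≈ -1.2150e-6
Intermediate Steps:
M(h, g) = -40*g (M(h, g) = 2*(-20*g) = -40*g)
w = -1440 (w = 120*((-8 + 6) - 10) = 120*(-2 - 10) = 120*(-12) = -1440)
L = 21920 (L = -1440 - (-40)*584 = -1440 - 1*(-23360) = -1440 + 23360 = 21920)
1/(L - 844958) = 1/(21920 - 844958) = 1/(-823038) = -1/823038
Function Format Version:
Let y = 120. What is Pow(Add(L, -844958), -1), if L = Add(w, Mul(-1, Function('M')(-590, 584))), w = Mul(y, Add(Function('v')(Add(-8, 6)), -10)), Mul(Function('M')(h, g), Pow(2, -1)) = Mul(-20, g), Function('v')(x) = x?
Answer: Rational(-1, 823038) ≈ -1.2150e-6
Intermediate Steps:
Function('M')(h, g) = Mul(-40, g) (Function('M')(h, g) = Mul(2, Mul(-20, g)) = Mul(-40, g))
w = -1440 (w = Mul(120, Add(Add(-8, 6), -10)) = Mul(120, Add(-2, -10)) = Mul(120, -12) = -1440)
L = 21920 (L = Add(-1440, Mul(-1, Mul(-40, 584))) = Add(-1440, Mul(-1, -23360)) = Add(-1440, 23360) = 21920)
Pow(Add(L, -844958), -1) = Pow(Add(21920, -844958), -1) = Pow(-823038, -1) = Rational(-1, 823038)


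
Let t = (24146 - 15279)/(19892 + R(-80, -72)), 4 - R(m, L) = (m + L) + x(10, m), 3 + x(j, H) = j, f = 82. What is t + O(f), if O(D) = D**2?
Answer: 134764551/20041 ≈ 6724.4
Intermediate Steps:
x(j, H) = -3 + j
R(m, L) = -3 - L - m (R(m, L) = 4 - ((m + L) + (-3 + 10)) = 4 - ((L + m) + 7) = 4 - (7 + L + m) = 4 + (-7 - L - m) = -3 - L - m)
t = 8867/20041 (t = (24146 - 15279)/(19892 + (-3 - 1*(-72) - 1*(-80))) = 8867/(19892 + (-3 + 72 + 80)) = 8867/(19892 + 149) = 8867/20041 ≈ 0.44244)
t + O(f) = 8867/20041 + 82**2 = 8867/20041 + 6724 = 134764551/20041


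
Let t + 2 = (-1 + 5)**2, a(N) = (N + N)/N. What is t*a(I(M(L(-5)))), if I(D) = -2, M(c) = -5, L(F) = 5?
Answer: 28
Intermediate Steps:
a(N) = 2 (a(N) = (2*N)/N = 2)
t = 14 (t = -2 + (-1 + 5)**2 = -2 + 4**2 = -2 + 16 = 14)
t*a(I(M(L(-5)))) = 14*2 = 28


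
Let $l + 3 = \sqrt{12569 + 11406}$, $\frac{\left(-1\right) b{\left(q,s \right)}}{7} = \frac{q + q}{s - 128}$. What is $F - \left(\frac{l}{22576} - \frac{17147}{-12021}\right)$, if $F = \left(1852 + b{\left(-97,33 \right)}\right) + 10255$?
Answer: $\frac{311733474699617}{25781679120} - \frac{5 \sqrt{959}}{22576} \approx 12091.0$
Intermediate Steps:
$b{\left(q,s \right)} = - \frac{14 q}{-128 + s}$ ($b{\left(q,s \right)} = - 7 \frac{q + q}{s - 128} = - 7 \frac{2 q}{-128 + s} = - \frac{14 q}{-128 + s}$)
$l = -3 + 5 \sqrt{959}$ ($l = -3 + \sqrt{12569 + 11406} = -3 + \sqrt{23975} = -3 + 5 \sqrt{959} \approx 151.84$)
$F = \frac{1148807}{95}$ ($F = \left(1852 - - \frac{1358}{-128 + 33}\right) + 10255 = \left(1852 - - \frac{1358}{-95}\right) + 10255 = \left(1852 - \left(-1358\right) \left(- \frac{1}{95}\right)\right) + 10255 = \left(1852 - \frac{1358}{95}\right) + 10255 = \frac{174582}{95} + 10255 = \frac{1148807}{95} \approx 12093.0$)
$F - \left(\frac{l}{22576} - \frac{17147}{-12021}\right) = \frac{1148807}{95} - \left(\frac{-3 + 5 \sqrt{959}}{22576} - \frac{17147}{-12021}\right) = \frac{1148807}{95} - \left(\left(-3 + 5 \sqrt{959}\right) \frac{1}{22576} - - \frac{17147}{12021}\right) = \frac{1148807}{95} - \left(\left(- \frac{3}{22576} + \frac{5 \sqrt{959}}{22576}\right) + \frac{17147}{12021}\right) = \frac{1148807}{95} - \left(\frac{387074609}{271386096} + \frac{5 \sqrt{959}}{22576}\right) = \frac{311733474699617}{25781679120} - \frac{5 \sqrt{959}}{22576}$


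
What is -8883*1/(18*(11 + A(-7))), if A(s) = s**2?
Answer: -329/40 ≈ -8.2250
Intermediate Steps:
-8883*1/(18*(11 + A(-7))) = -8883*1/(18*(11 + (-7)**2)) = -8883*1/(18*(11 + 49)) = -8883/(18*60) = -8883/1080 = -8883*1/1080 = -329/40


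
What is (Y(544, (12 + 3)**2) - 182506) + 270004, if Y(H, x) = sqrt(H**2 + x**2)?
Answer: 87498 + sqrt(346561) ≈ 88087.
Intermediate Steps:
(Y(544, (12 + 3)**2) - 182506) + 270004 = (sqrt(544**2 + ((12 + 3)**2)**2) - 182506) + 270004 = (sqrt(295936 + (15**2)**2) - 182506) + 270004 = (sqrt(295936 + 225**2) - 182506) + 270004 = (sqrt(295936 + 50625) - 182506) + 270004 = (sqrt(346561) - 182506) + 270004 = (-182506 + sqrt(346561)) + 270004 = 87498 + sqrt(346561)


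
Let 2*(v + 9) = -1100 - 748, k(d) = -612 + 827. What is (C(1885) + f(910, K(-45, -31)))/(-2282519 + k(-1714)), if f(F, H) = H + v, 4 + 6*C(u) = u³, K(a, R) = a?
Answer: -2232607751/4564608 ≈ -489.11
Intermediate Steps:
k(d) = 215
C(u) = -⅔ + u³/6
v = -933 (v = -9 + (-1100 - 748)/2 = -9 + (½)*(-1848) = -9 - 924 = -933)
f(F, H) = -933 + H (f(F, H) = H - 933 = -933 + H)
(C(1885) + f(910, K(-45, -31)))/(-2282519 + k(-1714)) = ((-⅔ + (⅙)*1885³) + (-933 - 45))/(-2282519 + 215) = ((-⅔ + (⅙)*6697829125) - 978)/(-2282304) = ((-⅔ + 6697829125/6) - 978)*(-1/2282304) = (2232609707/2 - 978)*(-1/2282304) = (2232607751/2)*(-1/2282304) = -2232607751/4564608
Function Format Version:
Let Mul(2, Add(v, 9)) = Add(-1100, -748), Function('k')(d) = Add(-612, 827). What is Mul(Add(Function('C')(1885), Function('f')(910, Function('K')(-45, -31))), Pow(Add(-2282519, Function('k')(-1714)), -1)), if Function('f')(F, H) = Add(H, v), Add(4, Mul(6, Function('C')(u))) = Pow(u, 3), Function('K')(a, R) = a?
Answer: Rational(-2232607751, 4564608) ≈ -489.11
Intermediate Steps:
Function('k')(d) = 215
Function('C')(u) = Add(Rational(-2, 3), Mul(Rational(1, 6), Pow(u, 3)))
v = -933 (v = Add(-9, Mul(Rational(1, 2), Add(-1100, -748))) = Add(-9, Mul(Rational(1, 2), -1848)) = Add(-9, -924) = -933)
Function('f')(F, H) = Add(-933, H) (Function('f')(F, H) = Add(H, -933) = Add(-933, H))
Mul(Add(Function('C')(1885), Function('f')(910, Function('K')(-45, -31))), Pow(Add(-2282519, Function('k')(-1714)), -1)) = Mul(Add(Add(Rational(-2, 3), Mul(Rational(1, 6), Pow(1885, 3))), Add(-933, -45)), Pow(Add(-2282519, 215), -1)) = Mul(Add(Add(Rational(-2, 3), Mul(Rational(1, 6), 6697829125)), -978), Pow(-2282304, -1)) = Mul(Add(Add(Rational(-2, 3), Rational(6697829125, 6)), -978), Rational(-1, 2282304)) = Mul(Add(Rational(2232609707, 2), -978), Rational(-1, 2282304)) = Mul(Rational(2232607751, 2), Rational(-1, 2282304)) = Rational(-2232607751, 4564608)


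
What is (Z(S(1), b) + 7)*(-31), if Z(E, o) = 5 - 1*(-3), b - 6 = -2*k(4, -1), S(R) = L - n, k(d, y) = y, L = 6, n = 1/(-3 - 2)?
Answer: -465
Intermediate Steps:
n = -⅕ (n = 1/(-5) = -⅕ ≈ -0.20000)
S(R) = 31/5 (S(R) = 6 - 1*(-⅕) = 6 + ⅕ = 31/5)
b = 8 (b = 6 - 2*(-1) = 6 + 2 = 8)
Z(E, o) = 8 (Z(E, o) = 5 + 3 = 8)
(Z(S(1), b) + 7)*(-31) = (8 + 7)*(-31) = 15*(-31) = -465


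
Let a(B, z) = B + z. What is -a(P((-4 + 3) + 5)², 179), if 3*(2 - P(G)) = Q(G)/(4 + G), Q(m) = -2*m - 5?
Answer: -106825/576 ≈ -185.46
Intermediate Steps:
Q(m) = -5 - 2*m
P(G) = 2 - (-5 - 2*G)/(3*(4 + G))
-a(P((-4 + 3) + 5)², 179) = -(((29 + 8*((-4 + 3) + 5))/(3*(4 + ((-4 + 3) + 5))))² + 179) = -(((29 + 8*(-1 + 5))/(3*(4 + (-1 + 5))))² + 179) = -(((29 + 8*4)/(3*(4 + 4)))² + 179) = -(((⅓)*(29 + 32)/8)² + 179) = -(((⅓)*(⅛)*61)² + 179) = -((61/24)² + 179) = -(3721/576 + 179) = -1*106825/576 = -106825/576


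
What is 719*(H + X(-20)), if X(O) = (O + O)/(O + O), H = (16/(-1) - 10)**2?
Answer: 486763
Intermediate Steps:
H = 676 (H = (16*(-1) - 10)**2 = (-16 - 10)**2 = (-26)**2 = 676)
X(O) = 1 (X(O) = (2*O)/((2*O)) = (2*O)*(1/(2*O)) = 1)
719*(H + X(-20)) = 719*(676 + 1) = 719*677 = 486763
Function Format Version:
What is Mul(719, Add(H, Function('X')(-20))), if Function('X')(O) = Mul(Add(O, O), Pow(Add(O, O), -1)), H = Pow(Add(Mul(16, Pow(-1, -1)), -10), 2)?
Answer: 486763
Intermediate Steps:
H = 676 (H = Pow(Add(Mul(16, -1), -10), 2) = Pow(Add(-16, -10), 2) = Pow(-26, 2) = 676)
Function('X')(O) = 1 (Function('X')(O) = Mul(Mul(2, O), Pow(Mul(2, O), -1)) = Mul(Mul(2, O), Mul(Rational(1, 2), Pow(O, -1))) = 1)
Mul(719, Add(H, Function('X')(-20))) = Mul(719, Add(676, 1)) = Mul(719, 677) = 486763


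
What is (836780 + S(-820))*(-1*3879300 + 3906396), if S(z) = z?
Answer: 22651172160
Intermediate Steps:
(836780 + S(-820))*(-1*3879300 + 3906396) = (836780 - 820)*(-1*3879300 + 3906396) = 835960*(-3879300 + 3906396) = 835960*27096 = 22651172160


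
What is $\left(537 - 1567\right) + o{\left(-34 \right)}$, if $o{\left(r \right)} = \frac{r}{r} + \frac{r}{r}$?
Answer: $-1028$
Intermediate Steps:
$o{\left(r \right)} = 2$ ($o{\left(r \right)} = 1 + 1 = 2$)
$\left(537 - 1567\right) + o{\left(-34 \right)} = \left(537 - 1567\right) + 2 = -1030 + 2 = -1028$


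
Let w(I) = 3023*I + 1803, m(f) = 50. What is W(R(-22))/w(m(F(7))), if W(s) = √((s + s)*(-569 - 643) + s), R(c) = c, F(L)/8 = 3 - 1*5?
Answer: √53306/152953 ≈ 0.0015095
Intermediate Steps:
F(L) = -16 (F(L) = 8*(3 - 1*5) = 8*(3 - 5) = 8*(-2) = -16)
w(I) = 1803 + 3023*I
W(s) = √2423*√(-s) (W(s) = √((2*s)*(-1212) + s) = √(-2424*s + s) = √(-2423*s) = √2423*√(-s))
W(R(-22))/w(m(F(7))) = (√2423*√(-1*(-22)))/(1803 + 3023*50) = (√2423*√22)/(1803 + 151150) = √53306/152953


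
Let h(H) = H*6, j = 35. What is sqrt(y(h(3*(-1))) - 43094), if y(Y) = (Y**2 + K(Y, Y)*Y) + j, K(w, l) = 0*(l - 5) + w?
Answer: I*sqrt(42411) ≈ 205.94*I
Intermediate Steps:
K(w, l) = w (K(w, l) = 0*(-5 + l) + w = 0 + w = w)
h(H) = 6*H
y(Y) = 35 + 2*Y**2 (y(Y) = (Y**2 + Y*Y) + 35 = (Y**2 + Y**2) + 35 = 2*Y**2 + 35 = 35 + 2*Y**2)
sqrt(y(h(3*(-1))) - 43094) = sqrt((35 + 2*(6*(3*(-1)))**2) - 43094) = sqrt((35 + 2*(6*(-3))**2) - 43094) = sqrt((35 + 2*(-18)**2) - 43094) = sqrt((35 + 2*324) - 43094) = sqrt((35 + 648) - 43094) = sqrt(683 - 43094) = sqrt(-42411) = I*sqrt(42411)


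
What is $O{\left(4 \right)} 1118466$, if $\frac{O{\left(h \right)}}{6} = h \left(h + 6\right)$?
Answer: $268431840$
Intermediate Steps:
$O{\left(h \right)} = 6 h \left(6 + h\right)$ ($O{\left(h \right)} = 6 h \left(h + 6\right) = 6 h \left(6 + h\right)$)
$O{\left(4 \right)} 1118466 = 6 \cdot 4 \left(6 + 4\right) 1118466 = 6 \cdot 4 \cdot 10 \cdot 1118466 = 240 \cdot 1118466 = 268431840$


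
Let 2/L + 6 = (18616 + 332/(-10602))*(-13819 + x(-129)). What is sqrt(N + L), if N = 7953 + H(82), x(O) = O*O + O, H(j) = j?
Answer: sqrt(141868305199598736497353762)/132876980222 ≈ 89.638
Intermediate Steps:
x(O) = O + O**2 (x(O) = O**2 + O = O + O**2)
N = 8035 (N = 7953 + 82 = 8035)
L = 5301/132876980222 (L = 2/(-6 + (18616 + 332/(-10602))*(-13819 - 129*(1 - 129))) = 2/(-6 + (18616 + 332*(-1/10602))*(-13819 - 129*(-128))) = 2/(-6 + (18616 - 166/5301)*(-13819 + 16512)) = 2/(-6 + (98683250/5301)*2693) = 2/(-6 + 265753992250/5301) = 2/(265753960444/5301) = 2*(5301/265753960444) = 5301/132876980222 ≈ 3.9894e-8)
sqrt(N + L) = sqrt(8035 + 5301/132876980222) = sqrt(1067666536089071/132876980222) = sqrt(141868305199598736497353762)/132876980222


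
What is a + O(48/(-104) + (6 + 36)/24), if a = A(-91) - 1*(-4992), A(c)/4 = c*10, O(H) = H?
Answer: 70371/52 ≈ 1353.3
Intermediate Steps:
A(c) = 40*c (A(c) = 4*(c*10) = 4*(10*c) = 40*c)
a = 1352 (a = 40*(-91) - 1*(-4992) = -3640 + 4992 = 1352)
a + O(48/(-104) + (6 + 36)/24) = 1352 + (48/(-104) + (6 + 36)/24) = 1352 + (48*(-1/104) + 42*(1/24)) = 1352 + (-6/13 + 7/4) = 1352 + 67/52 = 70371/52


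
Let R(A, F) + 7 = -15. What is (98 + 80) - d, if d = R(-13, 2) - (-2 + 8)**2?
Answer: 236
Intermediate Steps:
R(A, F) = -22 (R(A, F) = -7 - 15 = -22)
d = -58 (d = -22 - (-2 + 8)**2 = -22 - 1*6**2 = -22 - 1*36 = -22 - 36 = -58)
(98 + 80) - d = (98 + 80) - 1*(-58) = 178 + 58 = 236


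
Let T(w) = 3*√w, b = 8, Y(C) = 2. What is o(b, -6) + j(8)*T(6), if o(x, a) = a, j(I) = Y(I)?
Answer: -6 + 6*√6 ≈ 8.6969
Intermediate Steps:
j(I) = 2
o(b, -6) + j(8)*T(6) = -6 + 2*(3*√6) = -6 + 6*√6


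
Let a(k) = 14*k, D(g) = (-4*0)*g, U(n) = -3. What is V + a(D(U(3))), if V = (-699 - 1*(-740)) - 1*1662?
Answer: -1621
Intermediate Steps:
D(g) = 0 (D(g) = 0*g = 0)
V = -1621 (V = (-699 + 740) - 1662 = 41 - 1662 = -1621)
V + a(D(U(3))) = -1621 + 14*0 = -1621 + 0 = -1621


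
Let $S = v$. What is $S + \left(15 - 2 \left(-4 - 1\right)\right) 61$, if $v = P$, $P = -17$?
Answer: $1508$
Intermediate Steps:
$v = -17$
$S = -17$
$S + \left(15 - 2 \left(-4 - 1\right)\right) 61 = -17 + \left(15 - 2 \left(-4 - 1\right)\right) 61 = -17 + \left(15 - -10\right) 61 = -17 + \left(15 + 10\right) 61 = -17 + 25 \cdot 61 = -17 + 1525 = 1508$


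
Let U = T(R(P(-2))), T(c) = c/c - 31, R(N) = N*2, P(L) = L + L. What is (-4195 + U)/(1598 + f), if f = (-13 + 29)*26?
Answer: -4225/2014 ≈ -2.0978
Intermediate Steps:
P(L) = 2*L
f = 416 (f = 16*26 = 416)
R(N) = 2*N
T(c) = -30 (T(c) = 1 - 31 = -30)
U = -30
(-4195 + U)/(1598 + f) = (-4195 - 30)/(1598 + 416) = -4225/2014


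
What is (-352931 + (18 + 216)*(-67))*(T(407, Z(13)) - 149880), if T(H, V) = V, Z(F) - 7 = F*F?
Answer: 55182241736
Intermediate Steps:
Z(F) = 7 + F**2 (Z(F) = 7 + F*F = 7 + F**2)
(-352931 + (18 + 216)*(-67))*(T(407, Z(13)) - 149880) = (-352931 + (18 + 216)*(-67))*((7 + 13**2) - 149880) = (-352931 + 234*(-67))*((7 + 169) - 149880) = (-352931 - 15678)*(176 - 149880) = -368609*(-149704) = 55182241736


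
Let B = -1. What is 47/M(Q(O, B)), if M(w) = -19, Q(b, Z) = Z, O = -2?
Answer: -47/19 ≈ -2.4737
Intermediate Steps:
47/M(Q(O, B)) = 47/(-19) = 47*(-1/19) = -47/19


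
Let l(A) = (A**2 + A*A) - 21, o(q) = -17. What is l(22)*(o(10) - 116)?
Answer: -125951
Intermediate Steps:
l(A) = -21 + 2*A**2 (l(A) = (A**2 + A**2) - 21 = 2*A**2 - 21 = -21 + 2*A**2)
l(22)*(o(10) - 116) = (-21 + 2*22**2)*(-17 - 116) = (-21 + 2*484)*(-133) = (-21 + 968)*(-133) = 947*(-133) = -125951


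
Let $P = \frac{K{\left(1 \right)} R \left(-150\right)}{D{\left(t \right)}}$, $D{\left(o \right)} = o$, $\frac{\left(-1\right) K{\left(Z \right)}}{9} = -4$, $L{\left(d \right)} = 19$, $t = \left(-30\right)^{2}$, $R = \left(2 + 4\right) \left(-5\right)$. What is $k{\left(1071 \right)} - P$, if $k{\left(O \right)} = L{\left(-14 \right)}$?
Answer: $-161$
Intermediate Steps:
$R = -30$ ($R = 6 \left(-5\right) = -30$)
$t = 900$
$K{\left(Z \right)} = 36$ ($K{\left(Z \right)} = \left(-9\right) \left(-4\right) = 36$)
$k{\left(O \right)} = 19$
$P = 180$ ($P = \frac{36 \left(-30\right) \left(-150\right)}{900} = \left(-1080\right) \left(-150\right) \frac{1}{900} = 162000 \cdot \frac{1}{900} = 180$)
$k{\left(1071 \right)} - P = 19 - 180 = -161$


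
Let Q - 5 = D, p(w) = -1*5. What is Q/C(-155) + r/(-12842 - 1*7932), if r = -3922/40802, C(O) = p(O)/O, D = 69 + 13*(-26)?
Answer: -3468464098855/423810374 ≈ -8184.0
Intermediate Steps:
p(w) = -5
D = -269 (D = 69 - 338 = -269)
C(O) = -5/O
Q = -264 (Q = 5 - 269 = -264)
r = -1961/20401 (r = -3922*1/40802 = -1961/20401 ≈ -0.096123)
Q/C(-155) + r/(-12842 - 1*7932) = -264/((-5/(-155))) - 1961/(20401*(-12842 - 1*7932)) = -264/((-5*(-1/155))) - 1961/(20401*(-12842 - 7932)) = -264/1/31 - 1961/20401/(-20774) = -264*31 - 1961/20401*(-1/20774) = -8184 + 1961/423810374 = -3468464098855/423810374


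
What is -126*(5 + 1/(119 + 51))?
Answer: -53613/85 ≈ -630.74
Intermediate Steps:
-126*(5 + 1/(119 + 51)) = -126*(5 + 1/170) = -126*851/170 = -53613/85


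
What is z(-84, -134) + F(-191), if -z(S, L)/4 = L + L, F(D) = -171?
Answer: 901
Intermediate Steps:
z(S, L) = -8*L (z(S, L) = -4*(L + L) = -8*L)
z(-84, -134) + F(-191) = -8*(-134) - 171 = 1072 - 171 = 901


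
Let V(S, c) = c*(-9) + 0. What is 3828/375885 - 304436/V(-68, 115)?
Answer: 2543041952/8645355 ≈ 294.15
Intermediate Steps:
V(S, c) = -9*c (V(S, c) = -9*c + 0 = -9*c)
3828/375885 - 304436/V(-68, 115) = 3828/375885 - 304436/((-9*115)) = 3828*(1/375885) - 304436/(-1035) = 1276/125295 - 304436*(-1/1035) = 1276/125295 + 304436/1035 = 2543041952/8645355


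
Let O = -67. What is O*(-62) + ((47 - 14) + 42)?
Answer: 4229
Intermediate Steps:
O*(-62) + ((47 - 14) + 42) = -67*(-62) + ((47 - 14) + 42) = 4154 + (33 + 42) = 4154 + 75 = 4229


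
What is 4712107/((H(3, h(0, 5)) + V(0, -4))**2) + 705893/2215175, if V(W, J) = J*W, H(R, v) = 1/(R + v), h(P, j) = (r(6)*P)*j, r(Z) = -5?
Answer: 93943275319418/2215175 ≈ 4.2409e+7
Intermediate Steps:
h(P, j) = -5*P*j (h(P, j) = (-5*P)*j = -5*P*j)
4712107/((H(3, h(0, 5)) + V(0, -4))**2) + 705893/2215175 = 4712107/((1/(3 - 5*0*5) - 4*0)**2) + 705893/2215175 = 4712107/((1/(3 + 0) + 0)**2) + 705893*(1/2215175) = 4712107/((1/3 + 0)**2) + 705893/2215175 = 4712107/((1/3)**2) + 705893/2215175 = 4712107/(1/9) + 705893/2215175 = 4712107*9 + 705893/2215175 = 42408963 + 705893/2215175 = 93943275319418/2215175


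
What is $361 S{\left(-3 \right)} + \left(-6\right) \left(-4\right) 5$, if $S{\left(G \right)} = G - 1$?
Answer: $-1324$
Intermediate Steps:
$S{\left(G \right)} = -1 + G$
$361 S{\left(-3 \right)} + \left(-6\right) \left(-4\right) 5 = 361 \left(-1 - 3\right) + \left(-6\right) \left(-4\right) 5 = 361 \left(-4\right) + 24 \cdot 5 = -1444 + 120 = -1324$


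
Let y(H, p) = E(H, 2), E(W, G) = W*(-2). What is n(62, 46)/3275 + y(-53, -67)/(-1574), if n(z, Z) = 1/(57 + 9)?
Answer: -11455163/170110050 ≈ -0.067340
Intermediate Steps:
n(z, Z) = 1/66
E(W, G) = -2*W
y(H, p) = -2*H
n(62, 46)/3275 + y(-53, -67)/(-1574) = (1/66)/3275 - 2*(-53)/(-1574) = (1/66)*(1/3275) + 106*(-1/1574) = 1/216150 - 53/787 = -11455163/170110050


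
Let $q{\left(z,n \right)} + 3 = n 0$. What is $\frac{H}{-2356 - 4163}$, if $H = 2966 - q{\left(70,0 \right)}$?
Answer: $- \frac{2969}{6519} \approx -0.45544$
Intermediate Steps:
$q{\left(z,n \right)} = -3$ ($q{\left(z,n \right)} = -3 + n 0 = -3 + 0 = -3$)
$H = 2969$ ($H = 2966 - -3 = 2966 + 3 = 2969$)
$\frac{H}{-2356 - 4163} = \frac{2969}{-2356 - 4163} = \frac{2969}{-6519} = 2969 \left(- \frac{1}{6519}\right) = - \frac{2969}{6519}$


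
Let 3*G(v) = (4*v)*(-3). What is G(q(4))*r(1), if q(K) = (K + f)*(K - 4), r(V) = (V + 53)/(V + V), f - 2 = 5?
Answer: 0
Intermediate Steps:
f = 7 (f = 2 + 5 = 7)
r(V) = (53 + V)/(2*V) (r(V) = (53 + V)/((2*V)) = (53 + V)*(1/(2*V)) = (53 + V)/(2*V))
q(K) = (-4 + K)*(7 + K) (q(K) = (K + 7)*(K - 4) = (7 + K)*(-4 + K) = (-4 + K)*(7 + K))
G(v) = -4*v (G(v) = ((4*v)*(-3))/3 = (-12*v)/3 = -4*v)
G(q(4))*r(1) = (-4*(-28 + 4**2 + 3*4))*((1/2)*(53 + 1)/1) = (-4*(-28 + 16 + 12))*((1/2)*1*54) = -4*0*27 = 0*27 = 0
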